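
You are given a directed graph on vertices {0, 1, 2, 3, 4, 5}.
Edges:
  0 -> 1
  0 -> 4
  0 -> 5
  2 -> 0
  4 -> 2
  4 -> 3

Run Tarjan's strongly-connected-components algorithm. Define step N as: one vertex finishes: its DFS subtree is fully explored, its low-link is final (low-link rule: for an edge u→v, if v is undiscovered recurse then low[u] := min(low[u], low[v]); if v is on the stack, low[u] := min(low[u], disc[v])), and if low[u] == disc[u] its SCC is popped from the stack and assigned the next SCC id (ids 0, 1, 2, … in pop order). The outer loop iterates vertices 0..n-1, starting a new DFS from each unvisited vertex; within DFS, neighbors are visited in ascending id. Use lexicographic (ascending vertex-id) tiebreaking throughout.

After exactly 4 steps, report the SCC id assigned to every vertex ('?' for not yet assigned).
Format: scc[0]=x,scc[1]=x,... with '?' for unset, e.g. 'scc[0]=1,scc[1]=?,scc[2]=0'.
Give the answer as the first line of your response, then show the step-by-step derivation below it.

scc[0]=?,scc[1]=0,scc[2]=?,scc[3]=1,scc[4]=?,scc[5]=?

step 1: low=(low[0]=0,low[1]=1,low[2]=?,low[3]=?,low[4]=?,low[5]=?); scc=(scc[0]=?,scc[1]=0,scc[2]=?,scc[3]=?,scc[4]=?,scc[5]=?)
step 2: low=(low[0]=0,low[1]=1,low[2]=0,low[3]=?,low[4]=2,low[5]=?); scc=(scc[0]=?,scc[1]=0,scc[2]=?,scc[3]=?,scc[4]=?,scc[5]=?)
step 3: low=(low[0]=0,low[1]=1,low[2]=0,low[3]=4,low[4]=0,low[5]=?); scc=(scc[0]=?,scc[1]=0,scc[2]=?,scc[3]=1,scc[4]=?,scc[5]=?)
step 4: low=(low[0]=0,low[1]=1,low[2]=0,low[3]=4,low[4]=0,low[5]=?); scc=(scc[0]=?,scc[1]=0,scc[2]=?,scc[3]=1,scc[4]=?,scc[5]=?)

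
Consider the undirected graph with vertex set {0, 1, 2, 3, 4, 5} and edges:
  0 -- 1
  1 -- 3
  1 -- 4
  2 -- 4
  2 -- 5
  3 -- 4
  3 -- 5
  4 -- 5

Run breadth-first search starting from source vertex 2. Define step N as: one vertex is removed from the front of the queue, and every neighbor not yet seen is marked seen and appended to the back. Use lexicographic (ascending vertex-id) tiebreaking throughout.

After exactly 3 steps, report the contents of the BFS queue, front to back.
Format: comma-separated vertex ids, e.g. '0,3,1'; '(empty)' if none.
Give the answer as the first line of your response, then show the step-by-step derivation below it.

1,3

step 1: dequeue 2; queue=[4,5]; order=2
step 2: dequeue 4; queue=[5,1,3]; order=2,4
step 3: dequeue 5; queue=[1,3]; order=2,4,5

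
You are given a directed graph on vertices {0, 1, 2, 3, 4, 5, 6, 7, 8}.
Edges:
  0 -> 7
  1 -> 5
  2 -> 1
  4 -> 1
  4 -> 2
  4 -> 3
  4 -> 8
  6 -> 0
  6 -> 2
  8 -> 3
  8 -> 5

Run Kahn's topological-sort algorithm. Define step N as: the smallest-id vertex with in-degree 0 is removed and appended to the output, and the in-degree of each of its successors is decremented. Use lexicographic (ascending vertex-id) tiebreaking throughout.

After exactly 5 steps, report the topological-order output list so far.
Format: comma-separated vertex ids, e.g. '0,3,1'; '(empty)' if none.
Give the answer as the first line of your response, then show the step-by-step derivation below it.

4,6,0,2,1

step 1: output 4; order=[4]; indeg=(1,1,1,1,0,2,0,1,0)
step 2: output 6; order=[4,6]; indeg=(0,1,0,1,0,2,0,1,0)
step 3: output 0; order=[4,6,0]; indeg=(0,1,0,1,0,2,0,0,0)
step 4: output 2; order=[4,6,0,2]; indeg=(0,0,0,1,0,2,0,0,0)
step 5: output 1; order=[4,6,0,2,1]; indeg=(0,0,0,1,0,1,0,0,0)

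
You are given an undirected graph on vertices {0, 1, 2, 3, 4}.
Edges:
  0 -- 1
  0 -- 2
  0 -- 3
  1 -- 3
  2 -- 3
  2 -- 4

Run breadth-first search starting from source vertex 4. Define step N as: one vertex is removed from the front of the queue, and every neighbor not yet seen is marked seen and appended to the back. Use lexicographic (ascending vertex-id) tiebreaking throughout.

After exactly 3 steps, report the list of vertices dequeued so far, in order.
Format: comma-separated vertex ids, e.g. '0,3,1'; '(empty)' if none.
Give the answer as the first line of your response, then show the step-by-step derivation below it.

4,2,0

step 1: dequeue 4; queue=[2]; order=4
step 2: dequeue 2; queue=[0,3]; order=4,2
step 3: dequeue 0; queue=[3,1]; order=4,2,0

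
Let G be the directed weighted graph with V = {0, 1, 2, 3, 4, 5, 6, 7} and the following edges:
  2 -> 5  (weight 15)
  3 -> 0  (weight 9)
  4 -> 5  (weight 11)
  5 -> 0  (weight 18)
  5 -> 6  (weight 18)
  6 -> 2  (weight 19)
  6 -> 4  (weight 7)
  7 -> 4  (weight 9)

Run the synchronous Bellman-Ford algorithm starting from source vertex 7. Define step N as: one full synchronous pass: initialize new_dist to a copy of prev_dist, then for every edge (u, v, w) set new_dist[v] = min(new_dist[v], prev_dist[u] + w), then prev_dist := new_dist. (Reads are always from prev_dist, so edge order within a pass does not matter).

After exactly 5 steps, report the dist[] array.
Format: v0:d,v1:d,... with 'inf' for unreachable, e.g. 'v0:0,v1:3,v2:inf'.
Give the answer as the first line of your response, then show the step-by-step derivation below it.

v0:38,v1:inf,v2:57,v3:inf,v4:9,v5:20,v6:38,v7:0

step 1: dist = v0:inf,v1:inf,v2:inf,v3:inf,v4:9,v5:inf,v6:inf,v7:0
step 2: dist = v0:inf,v1:inf,v2:inf,v3:inf,v4:9,v5:20,v6:inf,v7:0
step 3: dist = v0:38,v1:inf,v2:inf,v3:inf,v4:9,v5:20,v6:38,v7:0
step 4: dist = v0:38,v1:inf,v2:57,v3:inf,v4:9,v5:20,v6:38,v7:0
step 5: dist = v0:38,v1:inf,v2:57,v3:inf,v4:9,v5:20,v6:38,v7:0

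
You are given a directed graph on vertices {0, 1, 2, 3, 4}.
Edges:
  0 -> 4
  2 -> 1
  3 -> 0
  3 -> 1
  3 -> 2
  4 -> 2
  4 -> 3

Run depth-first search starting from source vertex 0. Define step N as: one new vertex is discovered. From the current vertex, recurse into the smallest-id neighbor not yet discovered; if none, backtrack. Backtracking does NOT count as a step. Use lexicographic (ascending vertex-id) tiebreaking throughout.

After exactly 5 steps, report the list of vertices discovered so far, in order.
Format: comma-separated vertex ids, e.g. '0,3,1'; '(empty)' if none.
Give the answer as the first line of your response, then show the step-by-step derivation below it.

0,4,2,1,3

step 1: discover 0; path=0; order=0
step 2: discover 4; path=0>4; order=0,4
step 3: discover 2; path=0>4>2; order=0,4,2
step 4: discover 1; path=0>4>2>1; order=0,4,2,1
step 5: discover 3; path=0>4>3; order=0,4,2,1,3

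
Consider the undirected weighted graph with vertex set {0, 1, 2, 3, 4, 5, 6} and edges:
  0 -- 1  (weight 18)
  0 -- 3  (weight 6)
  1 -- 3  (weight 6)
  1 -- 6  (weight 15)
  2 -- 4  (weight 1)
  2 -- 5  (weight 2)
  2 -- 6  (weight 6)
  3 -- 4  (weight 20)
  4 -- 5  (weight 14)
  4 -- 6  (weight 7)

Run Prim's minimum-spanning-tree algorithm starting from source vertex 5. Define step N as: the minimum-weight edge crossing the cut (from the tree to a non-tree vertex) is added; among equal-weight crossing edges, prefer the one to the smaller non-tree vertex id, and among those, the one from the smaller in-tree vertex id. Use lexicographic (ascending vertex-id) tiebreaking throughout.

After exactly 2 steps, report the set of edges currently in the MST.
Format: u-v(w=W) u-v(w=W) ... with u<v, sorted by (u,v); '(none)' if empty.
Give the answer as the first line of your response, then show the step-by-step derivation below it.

2-4(w=1) 2-5(w=2)

step 1: add edge 2-5 (w=2); MST = {2-5(w=2)}
step 2: add edge 2-4 (w=1); MST = {2-4(w=1) 2-5(w=2)}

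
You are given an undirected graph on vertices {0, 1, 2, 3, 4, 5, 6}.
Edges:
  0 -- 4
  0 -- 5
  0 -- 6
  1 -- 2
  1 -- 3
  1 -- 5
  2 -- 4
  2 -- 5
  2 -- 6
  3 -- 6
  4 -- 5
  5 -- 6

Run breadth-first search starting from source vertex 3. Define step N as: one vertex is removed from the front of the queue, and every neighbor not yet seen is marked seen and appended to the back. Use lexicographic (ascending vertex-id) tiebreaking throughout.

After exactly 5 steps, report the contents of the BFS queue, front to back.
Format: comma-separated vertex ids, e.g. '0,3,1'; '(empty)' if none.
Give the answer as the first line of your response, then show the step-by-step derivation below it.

0,4

step 1: dequeue 3; queue=[1,6]; order=3
step 2: dequeue 1; queue=[6,2,5]; order=3,1
step 3: dequeue 6; queue=[2,5,0]; order=3,1,6
step 4: dequeue 2; queue=[5,0,4]; order=3,1,6,2
step 5: dequeue 5; queue=[0,4]; order=3,1,6,2,5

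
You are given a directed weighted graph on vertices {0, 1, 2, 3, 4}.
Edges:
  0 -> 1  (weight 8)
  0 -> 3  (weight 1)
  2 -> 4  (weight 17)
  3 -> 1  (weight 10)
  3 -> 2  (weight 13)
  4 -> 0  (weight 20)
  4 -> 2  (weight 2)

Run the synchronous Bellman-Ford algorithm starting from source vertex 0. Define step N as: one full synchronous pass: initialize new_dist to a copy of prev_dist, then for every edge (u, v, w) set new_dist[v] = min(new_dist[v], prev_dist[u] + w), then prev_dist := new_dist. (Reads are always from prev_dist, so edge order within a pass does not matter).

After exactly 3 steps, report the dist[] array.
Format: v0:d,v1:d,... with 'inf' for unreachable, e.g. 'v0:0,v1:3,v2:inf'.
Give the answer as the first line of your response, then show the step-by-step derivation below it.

v0:0,v1:8,v2:14,v3:1,v4:31

step 1: dist = v0:0,v1:8,v2:inf,v3:1,v4:inf
step 2: dist = v0:0,v1:8,v2:14,v3:1,v4:inf
step 3: dist = v0:0,v1:8,v2:14,v3:1,v4:31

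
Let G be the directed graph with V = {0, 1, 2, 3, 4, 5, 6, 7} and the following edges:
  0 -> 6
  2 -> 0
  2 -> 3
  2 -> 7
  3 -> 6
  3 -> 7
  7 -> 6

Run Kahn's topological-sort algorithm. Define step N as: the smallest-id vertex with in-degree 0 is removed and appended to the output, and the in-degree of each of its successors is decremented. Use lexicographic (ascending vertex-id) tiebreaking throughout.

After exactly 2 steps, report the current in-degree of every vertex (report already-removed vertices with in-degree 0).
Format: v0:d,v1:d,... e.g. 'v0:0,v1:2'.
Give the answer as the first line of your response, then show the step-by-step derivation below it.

v0:0,v1:0,v2:0,v3:0,v4:0,v5:0,v6:3,v7:1

step 1: output 1; order=[1]; indeg=(1,0,0,1,0,0,3,2)
step 2: output 2; order=[1,2]; indeg=(0,0,0,0,0,0,3,1)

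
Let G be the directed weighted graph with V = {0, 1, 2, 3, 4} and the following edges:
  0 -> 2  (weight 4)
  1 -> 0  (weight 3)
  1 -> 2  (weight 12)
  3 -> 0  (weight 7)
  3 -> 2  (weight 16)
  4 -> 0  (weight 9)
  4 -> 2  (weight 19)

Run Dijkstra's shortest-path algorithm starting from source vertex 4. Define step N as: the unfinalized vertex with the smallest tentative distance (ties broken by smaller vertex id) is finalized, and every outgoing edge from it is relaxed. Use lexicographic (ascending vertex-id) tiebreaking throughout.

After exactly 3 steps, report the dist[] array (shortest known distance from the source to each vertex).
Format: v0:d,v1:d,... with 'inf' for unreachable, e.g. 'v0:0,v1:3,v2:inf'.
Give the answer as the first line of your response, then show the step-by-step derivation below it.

v0:9,v1:inf,v2:13,v3:inf,v4:0

step 1: dist = v0:9,v1:inf,v2:19,v3:inf,v4:0
step 2: dist = v0:9,v1:inf,v2:13,v3:inf,v4:0
step 3: dist = v0:9,v1:inf,v2:13,v3:inf,v4:0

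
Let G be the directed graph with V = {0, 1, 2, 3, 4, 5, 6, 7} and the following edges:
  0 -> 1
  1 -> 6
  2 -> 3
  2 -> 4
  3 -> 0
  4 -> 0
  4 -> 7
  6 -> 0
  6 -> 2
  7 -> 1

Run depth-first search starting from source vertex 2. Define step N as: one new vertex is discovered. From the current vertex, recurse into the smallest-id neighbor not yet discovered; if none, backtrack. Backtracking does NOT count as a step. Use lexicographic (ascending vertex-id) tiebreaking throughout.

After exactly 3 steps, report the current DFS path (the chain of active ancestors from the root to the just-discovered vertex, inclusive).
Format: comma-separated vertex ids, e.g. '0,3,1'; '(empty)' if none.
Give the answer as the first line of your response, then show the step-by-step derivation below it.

2,3,0

step 1: discover 2; path=2; order=2
step 2: discover 3; path=2>3; order=2,3
step 3: discover 0; path=2>3>0; order=2,3,0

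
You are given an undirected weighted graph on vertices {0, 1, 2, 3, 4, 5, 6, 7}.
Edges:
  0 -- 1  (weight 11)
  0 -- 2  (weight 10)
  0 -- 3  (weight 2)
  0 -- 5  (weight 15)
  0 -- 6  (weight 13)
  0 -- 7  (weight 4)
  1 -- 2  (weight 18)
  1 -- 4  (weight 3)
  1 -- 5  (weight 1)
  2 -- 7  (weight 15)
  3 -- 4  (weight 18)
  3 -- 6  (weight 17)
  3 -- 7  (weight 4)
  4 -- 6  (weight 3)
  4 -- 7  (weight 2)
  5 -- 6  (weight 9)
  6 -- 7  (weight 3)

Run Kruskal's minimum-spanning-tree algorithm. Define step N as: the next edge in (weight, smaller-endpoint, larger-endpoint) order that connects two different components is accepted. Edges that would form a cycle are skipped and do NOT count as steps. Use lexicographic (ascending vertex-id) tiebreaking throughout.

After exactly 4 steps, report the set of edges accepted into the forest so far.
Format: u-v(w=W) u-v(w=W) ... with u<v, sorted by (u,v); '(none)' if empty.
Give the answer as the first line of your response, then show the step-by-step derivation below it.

0-3(w=2) 1-4(w=3) 1-5(w=1) 4-7(w=2)

step 1: add edge 1-5 (w=1); MST = {1-5(w=1)}
step 2: add edge 0-3 (w=2); MST = {0-3(w=2) 1-5(w=1)}
step 3: add edge 4-7 (w=2); MST = {0-3(w=2) 1-5(w=1) 4-7(w=2)}
step 4: add edge 1-4 (w=3); MST = {0-3(w=2) 1-4(w=3) 1-5(w=1) 4-7(w=2)}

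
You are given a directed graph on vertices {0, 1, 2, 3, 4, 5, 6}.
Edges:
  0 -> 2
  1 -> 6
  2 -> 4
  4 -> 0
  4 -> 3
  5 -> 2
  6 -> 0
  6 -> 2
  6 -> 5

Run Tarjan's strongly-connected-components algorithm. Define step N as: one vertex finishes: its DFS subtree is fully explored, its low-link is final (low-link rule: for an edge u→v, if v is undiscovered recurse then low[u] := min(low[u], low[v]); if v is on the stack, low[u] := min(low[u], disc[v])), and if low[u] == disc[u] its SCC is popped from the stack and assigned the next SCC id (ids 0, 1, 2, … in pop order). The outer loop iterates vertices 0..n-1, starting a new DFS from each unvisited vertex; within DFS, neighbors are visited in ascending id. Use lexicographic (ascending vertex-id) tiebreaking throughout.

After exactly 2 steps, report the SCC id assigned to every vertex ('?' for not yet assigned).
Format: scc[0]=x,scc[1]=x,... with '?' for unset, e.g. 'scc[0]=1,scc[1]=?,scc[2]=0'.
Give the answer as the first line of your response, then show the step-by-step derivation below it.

scc[0]=?,scc[1]=?,scc[2]=?,scc[3]=0,scc[4]=?,scc[5]=?,scc[6]=?

step 1: low=(low[0]=0,low[1]=?,low[2]=1,low[3]=3,low[4]=0,low[5]=?,low[6]=?); scc=(scc[0]=?,scc[1]=?,scc[2]=?,scc[3]=0,scc[4]=?,scc[5]=?,scc[6]=?)
step 2: low=(low[0]=0,low[1]=?,low[2]=1,low[3]=3,low[4]=0,low[5]=?,low[6]=?); scc=(scc[0]=?,scc[1]=?,scc[2]=?,scc[3]=0,scc[4]=?,scc[5]=?,scc[6]=?)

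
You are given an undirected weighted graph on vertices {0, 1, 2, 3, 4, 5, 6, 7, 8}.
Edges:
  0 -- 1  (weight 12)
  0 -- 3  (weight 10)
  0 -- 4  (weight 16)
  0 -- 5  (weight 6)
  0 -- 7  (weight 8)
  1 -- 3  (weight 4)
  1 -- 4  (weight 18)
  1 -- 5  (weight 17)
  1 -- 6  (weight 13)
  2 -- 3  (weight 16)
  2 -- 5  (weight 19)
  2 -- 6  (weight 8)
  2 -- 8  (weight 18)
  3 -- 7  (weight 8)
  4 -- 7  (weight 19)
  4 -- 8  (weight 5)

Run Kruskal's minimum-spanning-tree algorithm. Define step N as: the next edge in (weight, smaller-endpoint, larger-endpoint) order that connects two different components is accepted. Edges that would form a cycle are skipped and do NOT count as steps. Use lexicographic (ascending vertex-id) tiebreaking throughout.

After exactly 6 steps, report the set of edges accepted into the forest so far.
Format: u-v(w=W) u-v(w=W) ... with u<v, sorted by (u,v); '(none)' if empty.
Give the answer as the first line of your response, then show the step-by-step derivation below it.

0-5(w=6) 0-7(w=8) 1-3(w=4) 2-6(w=8) 3-7(w=8) 4-8(w=5)

step 1: add edge 1-3 (w=4); MST = {1-3(w=4)}
step 2: add edge 4-8 (w=5); MST = {1-3(w=4) 4-8(w=5)}
step 3: add edge 0-5 (w=6); MST = {0-5(w=6) 1-3(w=4) 4-8(w=5)}
step 4: add edge 0-7 (w=8); MST = {0-5(w=6) 0-7(w=8) 1-3(w=4) 4-8(w=5)}
step 5: add edge 2-6 (w=8); MST = {0-5(w=6) 0-7(w=8) 1-3(w=4) 2-6(w=8) 4-8(w=5)}
step 6: add edge 3-7 (w=8); MST = {0-5(w=6) 0-7(w=8) 1-3(w=4) 2-6(w=8) 3-7(w=8) 4-8(w=5)}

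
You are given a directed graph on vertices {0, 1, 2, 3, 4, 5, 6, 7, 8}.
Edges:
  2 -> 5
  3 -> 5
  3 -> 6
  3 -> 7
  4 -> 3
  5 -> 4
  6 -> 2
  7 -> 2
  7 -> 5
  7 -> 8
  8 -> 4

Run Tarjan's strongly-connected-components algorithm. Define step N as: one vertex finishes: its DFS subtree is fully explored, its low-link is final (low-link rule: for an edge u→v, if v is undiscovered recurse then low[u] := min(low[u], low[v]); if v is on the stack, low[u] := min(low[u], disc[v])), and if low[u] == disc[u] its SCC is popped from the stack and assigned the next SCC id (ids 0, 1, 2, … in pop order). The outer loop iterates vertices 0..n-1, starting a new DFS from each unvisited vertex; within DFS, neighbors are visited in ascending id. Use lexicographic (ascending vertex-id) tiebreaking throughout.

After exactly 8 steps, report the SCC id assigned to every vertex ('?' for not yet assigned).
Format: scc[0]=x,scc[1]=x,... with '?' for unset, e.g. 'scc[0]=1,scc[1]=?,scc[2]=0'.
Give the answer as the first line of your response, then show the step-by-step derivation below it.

scc[0]=0,scc[1]=1,scc[2]=?,scc[3]=?,scc[4]=?,scc[5]=?,scc[6]=?,scc[7]=?,scc[8]=?

step 1: low=(low[0]=0,low[1]=?,low[2]=?,low[3]=?,low[4]=?,low[5]=?,low[6]=?,low[7]=?,low[8]=?); scc=(scc[0]=0,scc[1]=?,scc[2]=?,scc[3]=?,scc[4]=?,scc[5]=?,scc[6]=?,scc[7]=?,scc[8]=?)
step 2: low=(low[0]=0,low[1]=1,low[2]=?,low[3]=?,low[4]=?,low[5]=?,low[6]=?,low[7]=?,low[8]=?); scc=(scc[0]=0,scc[1]=1,scc[2]=?,scc[3]=?,scc[4]=?,scc[5]=?,scc[6]=?,scc[7]=?,scc[8]=?)
step 3: low=(low[0]=0,low[1]=1,low[2]=2,low[3]=3,low[4]=4,low[5]=3,low[6]=2,low[7]=?,low[8]=?); scc=(scc[0]=0,scc[1]=1,scc[2]=?,scc[3]=?,scc[4]=?,scc[5]=?,scc[6]=?,scc[7]=?,scc[8]=?)
step 4: low=(low[0]=0,low[1]=1,low[2]=2,low[3]=2,low[4]=4,low[5]=3,low[6]=2,low[7]=2,low[8]=4); scc=(scc[0]=0,scc[1]=1,scc[2]=?,scc[3]=?,scc[4]=?,scc[5]=?,scc[6]=?,scc[7]=?,scc[8]=?)
step 5: low=(low[0]=0,low[1]=1,low[2]=2,low[3]=2,low[4]=4,low[5]=3,low[6]=2,low[7]=2,low[8]=4); scc=(scc[0]=0,scc[1]=1,scc[2]=?,scc[3]=?,scc[4]=?,scc[5]=?,scc[6]=?,scc[7]=?,scc[8]=?)
step 6: low=(low[0]=0,low[1]=1,low[2]=2,low[3]=2,low[4]=4,low[5]=3,low[6]=2,low[7]=2,low[8]=4); scc=(scc[0]=0,scc[1]=1,scc[2]=?,scc[3]=?,scc[4]=?,scc[5]=?,scc[6]=?,scc[7]=?,scc[8]=?)
step 7: low=(low[0]=0,low[1]=1,low[2]=2,low[3]=2,low[4]=2,low[5]=3,low[6]=2,low[7]=2,low[8]=4); scc=(scc[0]=0,scc[1]=1,scc[2]=?,scc[3]=?,scc[4]=?,scc[5]=?,scc[6]=?,scc[7]=?,scc[8]=?)
step 8: low=(low[0]=0,low[1]=1,low[2]=2,low[3]=2,low[4]=2,low[5]=2,low[6]=2,low[7]=2,low[8]=4); scc=(scc[0]=0,scc[1]=1,scc[2]=?,scc[3]=?,scc[4]=?,scc[5]=?,scc[6]=?,scc[7]=?,scc[8]=?)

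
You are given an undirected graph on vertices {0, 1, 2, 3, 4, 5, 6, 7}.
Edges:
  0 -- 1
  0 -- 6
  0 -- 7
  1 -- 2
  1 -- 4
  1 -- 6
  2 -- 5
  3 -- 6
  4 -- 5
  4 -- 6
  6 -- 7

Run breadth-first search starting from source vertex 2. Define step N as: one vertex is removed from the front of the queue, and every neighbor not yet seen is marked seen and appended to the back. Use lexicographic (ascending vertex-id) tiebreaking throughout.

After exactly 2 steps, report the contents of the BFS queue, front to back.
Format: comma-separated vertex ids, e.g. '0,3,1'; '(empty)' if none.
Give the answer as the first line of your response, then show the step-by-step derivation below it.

5,0,4,6

step 1: dequeue 2; queue=[1,5]; order=2
step 2: dequeue 1; queue=[5,0,4,6]; order=2,1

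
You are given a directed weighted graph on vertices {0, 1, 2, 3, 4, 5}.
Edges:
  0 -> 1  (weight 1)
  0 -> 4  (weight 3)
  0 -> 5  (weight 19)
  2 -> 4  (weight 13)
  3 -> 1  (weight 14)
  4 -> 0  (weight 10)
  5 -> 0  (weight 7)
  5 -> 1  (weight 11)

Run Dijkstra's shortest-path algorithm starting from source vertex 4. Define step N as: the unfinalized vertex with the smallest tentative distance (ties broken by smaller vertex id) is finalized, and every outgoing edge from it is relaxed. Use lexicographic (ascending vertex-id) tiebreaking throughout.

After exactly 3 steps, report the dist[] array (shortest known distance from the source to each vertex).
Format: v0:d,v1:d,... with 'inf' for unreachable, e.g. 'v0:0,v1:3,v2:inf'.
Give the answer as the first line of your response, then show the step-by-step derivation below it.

v0:10,v1:11,v2:inf,v3:inf,v4:0,v5:29

step 1: dist = v0:10,v1:inf,v2:inf,v3:inf,v4:0,v5:inf
step 2: dist = v0:10,v1:11,v2:inf,v3:inf,v4:0,v5:29
step 3: dist = v0:10,v1:11,v2:inf,v3:inf,v4:0,v5:29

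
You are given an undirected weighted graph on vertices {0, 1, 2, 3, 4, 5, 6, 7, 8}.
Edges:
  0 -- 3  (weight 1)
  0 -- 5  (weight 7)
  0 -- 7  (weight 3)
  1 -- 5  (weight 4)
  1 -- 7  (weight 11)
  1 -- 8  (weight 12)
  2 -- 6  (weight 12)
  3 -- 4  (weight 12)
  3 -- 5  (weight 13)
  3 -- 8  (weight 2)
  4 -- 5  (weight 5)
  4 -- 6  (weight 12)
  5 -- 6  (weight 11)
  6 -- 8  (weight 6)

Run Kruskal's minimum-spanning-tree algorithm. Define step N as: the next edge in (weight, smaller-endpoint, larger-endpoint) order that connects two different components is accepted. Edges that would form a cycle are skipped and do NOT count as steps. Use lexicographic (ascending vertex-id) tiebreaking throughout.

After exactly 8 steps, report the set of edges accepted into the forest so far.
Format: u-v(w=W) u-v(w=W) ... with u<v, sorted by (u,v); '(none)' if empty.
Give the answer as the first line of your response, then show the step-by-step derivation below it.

0-3(w=1) 0-5(w=7) 0-7(w=3) 1-5(w=4) 2-6(w=12) 3-8(w=2) 4-5(w=5) 6-8(w=6)

step 1: add edge 0-3 (w=1); MST = {0-3(w=1)}
step 2: add edge 3-8 (w=2); MST = {0-3(w=1) 3-8(w=2)}
step 3: add edge 0-7 (w=3); MST = {0-3(w=1) 0-7(w=3) 3-8(w=2)}
step 4: add edge 1-5 (w=4); MST = {0-3(w=1) 0-7(w=3) 1-5(w=4) 3-8(w=2)}
step 5: add edge 4-5 (w=5); MST = {0-3(w=1) 0-7(w=3) 1-5(w=4) 3-8(w=2) 4-5(w=5)}
step 6: add edge 6-8 (w=6); MST = {0-3(w=1) 0-7(w=3) 1-5(w=4) 3-8(w=2) 4-5(w=5) 6-8(w=6)}
step 7: add edge 0-5 (w=7); MST = {0-3(w=1) 0-5(w=7) 0-7(w=3) 1-5(w=4) 3-8(w=2) 4-5(w=5) 6-8(w=6)}
step 8: add edge 2-6 (w=12); MST = {0-3(w=1) 0-5(w=7) 0-7(w=3) 1-5(w=4) 2-6(w=12) 3-8(w=2) 4-5(w=5) 6-8(w=6)}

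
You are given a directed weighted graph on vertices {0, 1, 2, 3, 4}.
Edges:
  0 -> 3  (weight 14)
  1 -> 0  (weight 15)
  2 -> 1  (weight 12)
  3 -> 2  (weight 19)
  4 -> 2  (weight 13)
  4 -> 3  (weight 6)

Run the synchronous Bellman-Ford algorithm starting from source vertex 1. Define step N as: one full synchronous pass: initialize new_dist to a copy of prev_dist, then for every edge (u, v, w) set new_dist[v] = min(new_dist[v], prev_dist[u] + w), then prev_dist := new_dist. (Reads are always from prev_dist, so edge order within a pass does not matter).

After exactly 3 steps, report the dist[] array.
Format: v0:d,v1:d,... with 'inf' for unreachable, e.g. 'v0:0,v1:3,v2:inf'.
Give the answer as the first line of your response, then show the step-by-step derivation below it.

v0:15,v1:0,v2:48,v3:29,v4:inf

step 1: dist = v0:15,v1:0,v2:inf,v3:inf,v4:inf
step 2: dist = v0:15,v1:0,v2:inf,v3:29,v4:inf
step 3: dist = v0:15,v1:0,v2:48,v3:29,v4:inf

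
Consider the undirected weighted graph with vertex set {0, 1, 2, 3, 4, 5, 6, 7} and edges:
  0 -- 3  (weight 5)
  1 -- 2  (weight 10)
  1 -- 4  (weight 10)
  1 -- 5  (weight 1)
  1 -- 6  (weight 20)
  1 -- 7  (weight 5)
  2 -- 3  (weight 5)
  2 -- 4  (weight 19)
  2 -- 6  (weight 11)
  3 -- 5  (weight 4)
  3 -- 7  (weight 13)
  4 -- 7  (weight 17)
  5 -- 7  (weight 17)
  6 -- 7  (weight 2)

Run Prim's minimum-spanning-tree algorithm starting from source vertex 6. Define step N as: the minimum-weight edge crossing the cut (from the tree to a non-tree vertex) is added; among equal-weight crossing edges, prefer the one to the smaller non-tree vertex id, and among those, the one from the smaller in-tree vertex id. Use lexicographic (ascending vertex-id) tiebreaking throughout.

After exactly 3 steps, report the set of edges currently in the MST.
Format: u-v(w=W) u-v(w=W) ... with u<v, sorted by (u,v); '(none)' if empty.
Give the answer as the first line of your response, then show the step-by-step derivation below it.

1-5(w=1) 1-7(w=5) 6-7(w=2)

step 1: add edge 6-7 (w=2); MST = {6-7(w=2)}
step 2: add edge 1-7 (w=5); MST = {1-7(w=5) 6-7(w=2)}
step 3: add edge 1-5 (w=1); MST = {1-5(w=1) 1-7(w=5) 6-7(w=2)}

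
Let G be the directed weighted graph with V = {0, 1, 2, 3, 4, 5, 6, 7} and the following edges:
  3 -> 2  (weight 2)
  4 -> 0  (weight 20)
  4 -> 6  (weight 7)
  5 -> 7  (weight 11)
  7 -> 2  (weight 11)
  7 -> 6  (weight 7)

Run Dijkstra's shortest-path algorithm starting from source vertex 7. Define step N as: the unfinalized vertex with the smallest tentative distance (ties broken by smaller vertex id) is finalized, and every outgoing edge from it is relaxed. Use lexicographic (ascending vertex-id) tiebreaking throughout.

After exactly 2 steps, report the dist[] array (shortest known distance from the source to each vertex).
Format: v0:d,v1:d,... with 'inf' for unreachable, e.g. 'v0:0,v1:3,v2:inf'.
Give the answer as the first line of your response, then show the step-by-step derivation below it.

v0:inf,v1:inf,v2:11,v3:inf,v4:inf,v5:inf,v6:7,v7:0

step 1: dist = v0:inf,v1:inf,v2:11,v3:inf,v4:inf,v5:inf,v6:7,v7:0
step 2: dist = v0:inf,v1:inf,v2:11,v3:inf,v4:inf,v5:inf,v6:7,v7:0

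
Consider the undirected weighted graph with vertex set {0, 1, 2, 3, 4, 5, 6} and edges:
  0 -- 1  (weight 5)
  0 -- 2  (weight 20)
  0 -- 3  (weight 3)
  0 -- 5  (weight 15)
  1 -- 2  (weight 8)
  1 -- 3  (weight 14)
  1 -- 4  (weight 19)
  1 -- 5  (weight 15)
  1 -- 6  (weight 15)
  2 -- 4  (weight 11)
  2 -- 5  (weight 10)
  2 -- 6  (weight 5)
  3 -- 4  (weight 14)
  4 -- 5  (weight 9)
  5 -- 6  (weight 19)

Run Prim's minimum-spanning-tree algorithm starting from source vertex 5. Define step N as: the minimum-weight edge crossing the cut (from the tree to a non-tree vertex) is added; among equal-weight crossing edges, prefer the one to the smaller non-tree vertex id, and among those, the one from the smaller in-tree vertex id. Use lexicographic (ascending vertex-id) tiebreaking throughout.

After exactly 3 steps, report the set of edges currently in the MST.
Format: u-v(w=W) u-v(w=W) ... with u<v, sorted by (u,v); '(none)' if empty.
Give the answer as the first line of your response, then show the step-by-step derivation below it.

2-5(w=10) 2-6(w=5) 4-5(w=9)

step 1: add edge 4-5 (w=9); MST = {4-5(w=9)}
step 2: add edge 2-5 (w=10); MST = {2-5(w=10) 4-5(w=9)}
step 3: add edge 2-6 (w=5); MST = {2-5(w=10) 2-6(w=5) 4-5(w=9)}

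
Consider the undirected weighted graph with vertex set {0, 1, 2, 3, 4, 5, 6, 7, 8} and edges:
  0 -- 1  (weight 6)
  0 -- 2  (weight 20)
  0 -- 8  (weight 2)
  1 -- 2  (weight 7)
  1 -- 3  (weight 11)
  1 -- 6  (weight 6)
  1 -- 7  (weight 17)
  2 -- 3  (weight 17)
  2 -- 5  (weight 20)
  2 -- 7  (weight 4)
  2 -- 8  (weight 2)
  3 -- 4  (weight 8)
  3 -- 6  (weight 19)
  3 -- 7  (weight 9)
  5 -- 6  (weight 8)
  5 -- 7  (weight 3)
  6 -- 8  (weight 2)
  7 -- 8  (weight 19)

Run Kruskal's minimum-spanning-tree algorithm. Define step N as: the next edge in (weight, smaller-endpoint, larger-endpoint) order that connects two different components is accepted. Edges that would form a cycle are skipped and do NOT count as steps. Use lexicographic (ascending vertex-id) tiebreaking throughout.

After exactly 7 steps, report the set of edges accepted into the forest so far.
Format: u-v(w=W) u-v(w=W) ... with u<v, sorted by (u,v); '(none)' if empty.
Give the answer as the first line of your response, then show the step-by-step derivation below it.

0-1(w=6) 0-8(w=2) 2-7(w=4) 2-8(w=2) 3-4(w=8) 5-7(w=3) 6-8(w=2)

step 1: add edge 0-8 (w=2); MST = {0-8(w=2)}
step 2: add edge 2-8 (w=2); MST = {0-8(w=2) 2-8(w=2)}
step 3: add edge 6-8 (w=2); MST = {0-8(w=2) 2-8(w=2) 6-8(w=2)}
step 4: add edge 5-7 (w=3); MST = {0-8(w=2) 2-8(w=2) 5-7(w=3) 6-8(w=2)}
step 5: add edge 2-7 (w=4); MST = {0-8(w=2) 2-7(w=4) 2-8(w=2) 5-7(w=3) 6-8(w=2)}
step 6: add edge 0-1 (w=6); MST = {0-1(w=6) 0-8(w=2) 2-7(w=4) 2-8(w=2) 5-7(w=3) 6-8(w=2)}
step 7: add edge 3-4 (w=8); MST = {0-1(w=6) 0-8(w=2) 2-7(w=4) 2-8(w=2) 3-4(w=8) 5-7(w=3) 6-8(w=2)}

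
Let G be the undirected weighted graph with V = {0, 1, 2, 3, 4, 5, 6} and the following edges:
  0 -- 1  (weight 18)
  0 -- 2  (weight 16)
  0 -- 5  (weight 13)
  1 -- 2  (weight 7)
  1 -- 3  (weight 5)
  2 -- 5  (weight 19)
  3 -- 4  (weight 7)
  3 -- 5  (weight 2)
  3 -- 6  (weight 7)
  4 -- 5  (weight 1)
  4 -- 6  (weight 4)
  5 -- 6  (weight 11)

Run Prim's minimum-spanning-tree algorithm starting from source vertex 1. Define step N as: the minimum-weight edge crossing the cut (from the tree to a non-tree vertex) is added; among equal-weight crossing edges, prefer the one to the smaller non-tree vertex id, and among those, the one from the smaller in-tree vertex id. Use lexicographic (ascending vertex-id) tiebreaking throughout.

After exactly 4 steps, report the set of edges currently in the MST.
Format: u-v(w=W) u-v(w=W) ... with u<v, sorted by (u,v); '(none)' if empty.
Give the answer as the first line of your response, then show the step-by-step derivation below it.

1-3(w=5) 3-5(w=2) 4-5(w=1) 4-6(w=4)

step 1: add edge 1-3 (w=5); MST = {1-3(w=5)}
step 2: add edge 3-5 (w=2); MST = {1-3(w=5) 3-5(w=2)}
step 3: add edge 4-5 (w=1); MST = {1-3(w=5) 3-5(w=2) 4-5(w=1)}
step 4: add edge 4-6 (w=4); MST = {1-3(w=5) 3-5(w=2) 4-5(w=1) 4-6(w=4)}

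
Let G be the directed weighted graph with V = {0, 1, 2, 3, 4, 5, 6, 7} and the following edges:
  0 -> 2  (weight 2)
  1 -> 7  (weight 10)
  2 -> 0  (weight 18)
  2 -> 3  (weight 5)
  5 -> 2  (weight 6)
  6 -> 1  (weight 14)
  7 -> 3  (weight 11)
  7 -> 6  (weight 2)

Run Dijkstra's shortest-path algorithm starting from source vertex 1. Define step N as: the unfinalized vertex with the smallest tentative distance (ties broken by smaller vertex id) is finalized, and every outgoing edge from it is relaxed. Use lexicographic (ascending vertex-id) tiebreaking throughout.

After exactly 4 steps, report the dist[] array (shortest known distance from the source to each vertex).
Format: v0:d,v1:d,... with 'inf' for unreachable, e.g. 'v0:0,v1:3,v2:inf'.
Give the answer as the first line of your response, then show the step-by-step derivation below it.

v0:inf,v1:0,v2:inf,v3:21,v4:inf,v5:inf,v6:12,v7:10

step 1: dist = v0:inf,v1:0,v2:inf,v3:inf,v4:inf,v5:inf,v6:inf,v7:10
step 2: dist = v0:inf,v1:0,v2:inf,v3:21,v4:inf,v5:inf,v6:12,v7:10
step 3: dist = v0:inf,v1:0,v2:inf,v3:21,v4:inf,v5:inf,v6:12,v7:10
step 4: dist = v0:inf,v1:0,v2:inf,v3:21,v4:inf,v5:inf,v6:12,v7:10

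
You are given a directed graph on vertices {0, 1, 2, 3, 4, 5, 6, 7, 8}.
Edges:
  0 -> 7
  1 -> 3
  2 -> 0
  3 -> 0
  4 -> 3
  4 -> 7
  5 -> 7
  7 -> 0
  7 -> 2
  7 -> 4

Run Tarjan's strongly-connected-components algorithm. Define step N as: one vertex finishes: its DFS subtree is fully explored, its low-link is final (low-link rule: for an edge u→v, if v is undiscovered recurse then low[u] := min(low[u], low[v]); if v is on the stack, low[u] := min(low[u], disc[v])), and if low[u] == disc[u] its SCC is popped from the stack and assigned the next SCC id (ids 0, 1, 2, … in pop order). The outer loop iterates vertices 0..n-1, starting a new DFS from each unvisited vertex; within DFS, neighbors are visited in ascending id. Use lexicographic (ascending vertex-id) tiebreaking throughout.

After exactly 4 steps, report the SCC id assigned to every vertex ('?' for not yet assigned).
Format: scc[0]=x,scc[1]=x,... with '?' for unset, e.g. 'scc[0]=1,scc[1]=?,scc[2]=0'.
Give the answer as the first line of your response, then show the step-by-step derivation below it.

scc[0]=?,scc[1]=?,scc[2]=?,scc[3]=?,scc[4]=?,scc[5]=?,scc[6]=?,scc[7]=?,scc[8]=?

step 1: low=(low[0]=0,low[1]=?,low[2]=0,low[3]=?,low[4]=?,low[5]=?,low[6]=?,low[7]=0,low[8]=?); scc=(scc[0]=?,scc[1]=?,scc[2]=?,scc[3]=?,scc[4]=?,scc[5]=?,scc[6]=?,scc[7]=?,scc[8]=?)
step 2: low=(low[0]=0,low[1]=?,low[2]=0,low[3]=0,low[4]=3,low[5]=?,low[6]=?,low[7]=0,low[8]=?); scc=(scc[0]=?,scc[1]=?,scc[2]=?,scc[3]=?,scc[4]=?,scc[5]=?,scc[6]=?,scc[7]=?,scc[8]=?)
step 3: low=(low[0]=0,low[1]=?,low[2]=0,low[3]=0,low[4]=0,low[5]=?,low[6]=?,low[7]=0,low[8]=?); scc=(scc[0]=?,scc[1]=?,scc[2]=?,scc[3]=?,scc[4]=?,scc[5]=?,scc[6]=?,scc[7]=?,scc[8]=?)
step 4: low=(low[0]=0,low[1]=?,low[2]=0,low[3]=0,low[4]=0,low[5]=?,low[6]=?,low[7]=0,low[8]=?); scc=(scc[0]=?,scc[1]=?,scc[2]=?,scc[3]=?,scc[4]=?,scc[5]=?,scc[6]=?,scc[7]=?,scc[8]=?)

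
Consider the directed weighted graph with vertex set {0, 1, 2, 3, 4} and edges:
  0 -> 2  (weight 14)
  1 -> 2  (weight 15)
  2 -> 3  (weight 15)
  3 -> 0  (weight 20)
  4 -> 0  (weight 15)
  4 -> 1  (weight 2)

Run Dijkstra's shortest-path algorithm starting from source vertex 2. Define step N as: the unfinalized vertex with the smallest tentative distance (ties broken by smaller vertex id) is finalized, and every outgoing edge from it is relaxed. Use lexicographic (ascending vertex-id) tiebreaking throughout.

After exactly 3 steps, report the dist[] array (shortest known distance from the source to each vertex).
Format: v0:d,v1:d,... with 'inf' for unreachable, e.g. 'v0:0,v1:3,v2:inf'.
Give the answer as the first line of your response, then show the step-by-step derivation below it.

v0:35,v1:inf,v2:0,v3:15,v4:inf

step 1: dist = v0:inf,v1:inf,v2:0,v3:15,v4:inf
step 2: dist = v0:35,v1:inf,v2:0,v3:15,v4:inf
step 3: dist = v0:35,v1:inf,v2:0,v3:15,v4:inf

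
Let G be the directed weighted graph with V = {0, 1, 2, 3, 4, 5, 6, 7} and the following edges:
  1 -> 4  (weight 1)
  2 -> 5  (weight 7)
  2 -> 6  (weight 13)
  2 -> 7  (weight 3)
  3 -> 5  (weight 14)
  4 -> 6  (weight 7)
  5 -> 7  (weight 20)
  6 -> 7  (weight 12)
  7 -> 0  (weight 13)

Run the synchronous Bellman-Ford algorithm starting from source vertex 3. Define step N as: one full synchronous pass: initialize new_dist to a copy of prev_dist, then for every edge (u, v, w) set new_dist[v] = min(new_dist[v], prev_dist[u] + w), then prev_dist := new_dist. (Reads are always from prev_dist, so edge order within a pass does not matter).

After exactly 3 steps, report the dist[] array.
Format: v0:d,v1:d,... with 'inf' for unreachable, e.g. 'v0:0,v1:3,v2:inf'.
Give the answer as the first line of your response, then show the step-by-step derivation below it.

v0:47,v1:inf,v2:inf,v3:0,v4:inf,v5:14,v6:inf,v7:34

step 1: dist = v0:inf,v1:inf,v2:inf,v3:0,v4:inf,v5:14,v6:inf,v7:inf
step 2: dist = v0:inf,v1:inf,v2:inf,v3:0,v4:inf,v5:14,v6:inf,v7:34
step 3: dist = v0:47,v1:inf,v2:inf,v3:0,v4:inf,v5:14,v6:inf,v7:34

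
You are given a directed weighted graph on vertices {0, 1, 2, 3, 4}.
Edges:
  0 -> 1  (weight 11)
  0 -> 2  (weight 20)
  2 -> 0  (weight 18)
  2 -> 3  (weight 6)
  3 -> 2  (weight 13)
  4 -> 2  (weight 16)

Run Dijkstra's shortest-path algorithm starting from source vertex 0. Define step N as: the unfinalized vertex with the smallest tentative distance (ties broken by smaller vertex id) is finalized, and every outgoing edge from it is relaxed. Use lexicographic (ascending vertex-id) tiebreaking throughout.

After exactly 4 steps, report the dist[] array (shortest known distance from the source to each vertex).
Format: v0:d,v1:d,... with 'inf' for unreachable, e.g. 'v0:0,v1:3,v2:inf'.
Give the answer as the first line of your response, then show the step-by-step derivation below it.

v0:0,v1:11,v2:20,v3:26,v4:inf

step 1: dist = v0:0,v1:11,v2:20,v3:inf,v4:inf
step 2: dist = v0:0,v1:11,v2:20,v3:inf,v4:inf
step 3: dist = v0:0,v1:11,v2:20,v3:26,v4:inf
step 4: dist = v0:0,v1:11,v2:20,v3:26,v4:inf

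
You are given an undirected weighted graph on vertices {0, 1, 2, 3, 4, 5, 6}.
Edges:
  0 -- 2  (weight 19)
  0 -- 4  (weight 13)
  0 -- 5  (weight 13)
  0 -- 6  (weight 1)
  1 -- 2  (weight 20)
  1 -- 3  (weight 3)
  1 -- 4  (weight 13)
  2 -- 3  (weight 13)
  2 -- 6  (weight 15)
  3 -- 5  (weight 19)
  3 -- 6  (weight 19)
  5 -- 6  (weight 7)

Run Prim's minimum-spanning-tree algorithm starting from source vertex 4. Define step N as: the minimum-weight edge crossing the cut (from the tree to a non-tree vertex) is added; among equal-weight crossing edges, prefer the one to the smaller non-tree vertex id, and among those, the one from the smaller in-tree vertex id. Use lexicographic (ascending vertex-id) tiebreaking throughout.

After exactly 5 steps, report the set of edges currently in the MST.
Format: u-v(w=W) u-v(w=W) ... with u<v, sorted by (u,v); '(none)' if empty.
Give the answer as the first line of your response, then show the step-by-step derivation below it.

0-4(w=13) 0-6(w=1) 1-3(w=3) 1-4(w=13) 5-6(w=7)

step 1: add edge 0-4 (w=13); MST = {0-4(w=13)}
step 2: add edge 0-6 (w=1); MST = {0-4(w=13) 0-6(w=1)}
step 3: add edge 5-6 (w=7); MST = {0-4(w=13) 0-6(w=1) 5-6(w=7)}
step 4: add edge 1-4 (w=13); MST = {0-4(w=13) 0-6(w=1) 1-4(w=13) 5-6(w=7)}
step 5: add edge 1-3 (w=3); MST = {0-4(w=13) 0-6(w=1) 1-3(w=3) 1-4(w=13) 5-6(w=7)}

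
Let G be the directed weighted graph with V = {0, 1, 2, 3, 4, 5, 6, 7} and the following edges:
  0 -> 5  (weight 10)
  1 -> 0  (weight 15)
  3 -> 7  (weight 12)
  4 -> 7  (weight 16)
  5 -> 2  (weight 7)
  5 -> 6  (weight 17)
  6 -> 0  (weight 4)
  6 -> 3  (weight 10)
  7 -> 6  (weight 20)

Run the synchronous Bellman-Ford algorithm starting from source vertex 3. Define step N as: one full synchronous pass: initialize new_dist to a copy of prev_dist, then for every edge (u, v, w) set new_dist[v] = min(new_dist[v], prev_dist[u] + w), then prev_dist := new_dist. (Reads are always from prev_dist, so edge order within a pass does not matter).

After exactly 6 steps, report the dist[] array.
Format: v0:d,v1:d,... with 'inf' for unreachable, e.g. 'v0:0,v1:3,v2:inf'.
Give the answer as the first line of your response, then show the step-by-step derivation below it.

v0:36,v1:inf,v2:53,v3:0,v4:inf,v5:46,v6:32,v7:12

step 1: dist = v0:inf,v1:inf,v2:inf,v3:0,v4:inf,v5:inf,v6:inf,v7:12
step 2: dist = v0:inf,v1:inf,v2:inf,v3:0,v4:inf,v5:inf,v6:32,v7:12
step 3: dist = v0:36,v1:inf,v2:inf,v3:0,v4:inf,v5:inf,v6:32,v7:12
step 4: dist = v0:36,v1:inf,v2:inf,v3:0,v4:inf,v5:46,v6:32,v7:12
step 5: dist = v0:36,v1:inf,v2:53,v3:0,v4:inf,v5:46,v6:32,v7:12
step 6: dist = v0:36,v1:inf,v2:53,v3:0,v4:inf,v5:46,v6:32,v7:12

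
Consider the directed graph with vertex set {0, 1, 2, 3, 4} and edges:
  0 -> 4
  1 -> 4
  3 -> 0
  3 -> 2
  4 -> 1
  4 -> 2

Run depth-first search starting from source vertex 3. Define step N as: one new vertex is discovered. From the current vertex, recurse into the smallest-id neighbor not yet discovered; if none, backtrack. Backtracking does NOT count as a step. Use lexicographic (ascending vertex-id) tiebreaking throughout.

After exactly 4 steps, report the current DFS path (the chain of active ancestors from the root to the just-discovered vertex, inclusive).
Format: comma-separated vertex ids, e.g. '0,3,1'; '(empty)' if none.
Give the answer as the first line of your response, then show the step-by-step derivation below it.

3,0,4,1

step 1: discover 3; path=3; order=3
step 2: discover 0; path=3>0; order=3,0
step 3: discover 4; path=3>0>4; order=3,0,4
step 4: discover 1; path=3>0>4>1; order=3,0,4,1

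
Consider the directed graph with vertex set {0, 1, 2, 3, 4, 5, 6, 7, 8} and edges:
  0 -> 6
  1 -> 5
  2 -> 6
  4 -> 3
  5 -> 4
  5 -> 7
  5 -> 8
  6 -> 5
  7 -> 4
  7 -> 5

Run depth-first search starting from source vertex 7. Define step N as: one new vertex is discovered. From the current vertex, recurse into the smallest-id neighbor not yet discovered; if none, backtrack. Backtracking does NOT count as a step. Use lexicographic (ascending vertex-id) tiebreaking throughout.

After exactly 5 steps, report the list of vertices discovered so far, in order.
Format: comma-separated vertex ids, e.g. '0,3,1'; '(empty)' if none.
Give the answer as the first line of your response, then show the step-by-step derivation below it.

7,4,3,5,8

step 1: discover 7; path=7; order=7
step 2: discover 4; path=7>4; order=7,4
step 3: discover 3; path=7>4>3; order=7,4,3
step 4: discover 5; path=7>5; order=7,4,3,5
step 5: discover 8; path=7>5>8; order=7,4,3,5,8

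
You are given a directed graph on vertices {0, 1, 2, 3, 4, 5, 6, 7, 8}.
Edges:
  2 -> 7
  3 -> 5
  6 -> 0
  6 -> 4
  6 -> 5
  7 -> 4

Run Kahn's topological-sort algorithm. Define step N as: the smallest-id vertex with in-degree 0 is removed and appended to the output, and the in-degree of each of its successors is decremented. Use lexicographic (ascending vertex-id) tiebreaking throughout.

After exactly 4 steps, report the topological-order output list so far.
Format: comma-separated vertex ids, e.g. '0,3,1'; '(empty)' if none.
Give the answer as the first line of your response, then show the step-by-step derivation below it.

1,2,3,6

step 1: output 1; order=[1]; indeg=(1,0,0,0,2,2,0,1,0)
step 2: output 2; order=[1,2]; indeg=(1,0,0,0,2,2,0,0,0)
step 3: output 3; order=[1,2,3]; indeg=(1,0,0,0,2,1,0,0,0)
step 4: output 6; order=[1,2,3,6]; indeg=(0,0,0,0,1,0,0,0,0)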